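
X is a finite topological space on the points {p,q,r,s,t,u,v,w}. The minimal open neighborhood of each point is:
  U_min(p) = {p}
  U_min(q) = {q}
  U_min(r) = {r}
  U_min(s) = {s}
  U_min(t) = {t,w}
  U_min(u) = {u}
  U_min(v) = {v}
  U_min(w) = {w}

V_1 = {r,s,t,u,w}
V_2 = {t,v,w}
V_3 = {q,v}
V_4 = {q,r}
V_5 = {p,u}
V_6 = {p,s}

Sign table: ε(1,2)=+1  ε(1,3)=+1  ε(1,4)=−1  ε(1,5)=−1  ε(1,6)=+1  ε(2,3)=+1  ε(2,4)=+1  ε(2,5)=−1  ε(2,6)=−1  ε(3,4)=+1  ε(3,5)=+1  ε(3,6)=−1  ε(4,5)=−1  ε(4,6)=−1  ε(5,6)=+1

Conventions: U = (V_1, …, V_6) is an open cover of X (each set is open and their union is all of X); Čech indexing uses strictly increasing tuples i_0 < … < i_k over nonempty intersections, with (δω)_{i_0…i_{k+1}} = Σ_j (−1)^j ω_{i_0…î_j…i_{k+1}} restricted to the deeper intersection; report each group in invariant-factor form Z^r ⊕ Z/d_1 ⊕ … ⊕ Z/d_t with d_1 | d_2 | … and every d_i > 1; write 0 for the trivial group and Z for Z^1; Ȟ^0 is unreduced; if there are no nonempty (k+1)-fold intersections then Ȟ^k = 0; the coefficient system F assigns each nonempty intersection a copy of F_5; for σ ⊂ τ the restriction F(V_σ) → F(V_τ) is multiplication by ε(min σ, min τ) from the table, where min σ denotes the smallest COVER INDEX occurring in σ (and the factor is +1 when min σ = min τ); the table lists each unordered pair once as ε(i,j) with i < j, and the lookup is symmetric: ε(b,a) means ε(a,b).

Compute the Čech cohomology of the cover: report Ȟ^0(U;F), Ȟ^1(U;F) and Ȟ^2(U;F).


Ȟ^0 ≅ 0,  Ȟ^1 ≅ Z/5,  Ȟ^2 ≅ 0

intersection data:
  V12={t,w} V14={r} V15={u} V16={s} V23={v} V34={q} V56={p}
C dims 6,7; δ0: rk_F5 6
Ȟ^0 = (6 − 6) − 0 = 0, so Ȟ^0 ≅ 0
Ȟ^1 = (7 − 0) − 6 = 1, so Ȟ^1 ≅ Z/5
Ȟ^2 = (0 − 0) − 0 = 0, so Ȟ^2 ≅ 0


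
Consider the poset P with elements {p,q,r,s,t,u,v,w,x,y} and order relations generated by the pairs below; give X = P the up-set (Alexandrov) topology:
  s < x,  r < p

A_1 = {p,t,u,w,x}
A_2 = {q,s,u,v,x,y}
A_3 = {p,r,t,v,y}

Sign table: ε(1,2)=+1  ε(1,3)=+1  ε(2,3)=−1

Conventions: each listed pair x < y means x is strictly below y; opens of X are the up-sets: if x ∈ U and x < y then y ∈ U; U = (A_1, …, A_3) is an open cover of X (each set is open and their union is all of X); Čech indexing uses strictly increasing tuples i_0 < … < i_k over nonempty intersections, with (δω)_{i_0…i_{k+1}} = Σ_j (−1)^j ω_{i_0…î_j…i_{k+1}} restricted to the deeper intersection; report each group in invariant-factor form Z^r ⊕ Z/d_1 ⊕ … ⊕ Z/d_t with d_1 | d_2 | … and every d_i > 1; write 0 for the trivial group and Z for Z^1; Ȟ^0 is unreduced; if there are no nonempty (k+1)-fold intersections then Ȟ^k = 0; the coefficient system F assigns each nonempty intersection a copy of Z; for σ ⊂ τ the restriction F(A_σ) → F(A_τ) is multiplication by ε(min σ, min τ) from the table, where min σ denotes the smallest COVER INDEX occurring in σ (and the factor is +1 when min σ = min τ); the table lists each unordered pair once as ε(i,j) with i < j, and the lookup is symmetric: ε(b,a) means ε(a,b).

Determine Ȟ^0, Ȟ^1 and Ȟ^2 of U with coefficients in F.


cover nerve:
  A12={u,x} A13={p,t} A23={v,y}
C dims 3,3; δ0: rk 3, SNF 1^2·2
Ȟ^0: (3−3)−0=0 ⇒ 0
Ȟ^1: (3−0)−3=0 plus torsion [2] ⇒ Z/2
Ȟ^2: (0−0)−0=0 ⇒ 0

Ȟ^0 ≅ 0, Ȟ^1 ≅ Z/2, Ȟ^2 ≅ 0


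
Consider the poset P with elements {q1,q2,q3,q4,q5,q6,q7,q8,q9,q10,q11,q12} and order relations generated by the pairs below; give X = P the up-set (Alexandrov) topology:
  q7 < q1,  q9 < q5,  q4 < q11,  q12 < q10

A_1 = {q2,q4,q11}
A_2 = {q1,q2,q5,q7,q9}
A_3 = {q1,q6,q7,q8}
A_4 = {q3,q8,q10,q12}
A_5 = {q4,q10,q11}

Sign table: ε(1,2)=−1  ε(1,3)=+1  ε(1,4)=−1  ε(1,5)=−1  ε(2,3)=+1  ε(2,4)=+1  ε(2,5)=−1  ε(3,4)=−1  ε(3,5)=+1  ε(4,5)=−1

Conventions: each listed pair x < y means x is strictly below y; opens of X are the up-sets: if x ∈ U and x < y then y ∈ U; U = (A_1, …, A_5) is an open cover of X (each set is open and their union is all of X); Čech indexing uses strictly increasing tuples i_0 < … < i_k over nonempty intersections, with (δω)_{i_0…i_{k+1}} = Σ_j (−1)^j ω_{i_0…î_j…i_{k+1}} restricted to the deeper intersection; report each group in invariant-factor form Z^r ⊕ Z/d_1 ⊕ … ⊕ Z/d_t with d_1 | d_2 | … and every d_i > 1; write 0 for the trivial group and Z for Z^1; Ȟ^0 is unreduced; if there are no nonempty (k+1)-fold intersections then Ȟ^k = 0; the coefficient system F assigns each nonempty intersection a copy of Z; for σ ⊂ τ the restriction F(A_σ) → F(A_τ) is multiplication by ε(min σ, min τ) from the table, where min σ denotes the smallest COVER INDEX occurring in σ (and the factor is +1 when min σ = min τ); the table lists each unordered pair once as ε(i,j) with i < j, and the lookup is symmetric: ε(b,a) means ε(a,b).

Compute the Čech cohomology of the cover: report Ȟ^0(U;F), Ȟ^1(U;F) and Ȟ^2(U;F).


nonempty overlaps:
  A12={q2} A15={q4,q11} A23={q1,q7} A34={q8} A45={q10}
C dims 5,5; δ0: rk 4, SNF 1^4
degree 0: 5−4−0 = 1 → Ȟ^0 ≅ Z
degree 1: 5−0−4 = 1 → Ȟ^1 ≅ Z
degree 2: 0−0−0 = 0 → Ȟ^2 ≅ 0

Ȟ^0 = Z, Ȟ^1 = Z, Ȟ^2 = 0


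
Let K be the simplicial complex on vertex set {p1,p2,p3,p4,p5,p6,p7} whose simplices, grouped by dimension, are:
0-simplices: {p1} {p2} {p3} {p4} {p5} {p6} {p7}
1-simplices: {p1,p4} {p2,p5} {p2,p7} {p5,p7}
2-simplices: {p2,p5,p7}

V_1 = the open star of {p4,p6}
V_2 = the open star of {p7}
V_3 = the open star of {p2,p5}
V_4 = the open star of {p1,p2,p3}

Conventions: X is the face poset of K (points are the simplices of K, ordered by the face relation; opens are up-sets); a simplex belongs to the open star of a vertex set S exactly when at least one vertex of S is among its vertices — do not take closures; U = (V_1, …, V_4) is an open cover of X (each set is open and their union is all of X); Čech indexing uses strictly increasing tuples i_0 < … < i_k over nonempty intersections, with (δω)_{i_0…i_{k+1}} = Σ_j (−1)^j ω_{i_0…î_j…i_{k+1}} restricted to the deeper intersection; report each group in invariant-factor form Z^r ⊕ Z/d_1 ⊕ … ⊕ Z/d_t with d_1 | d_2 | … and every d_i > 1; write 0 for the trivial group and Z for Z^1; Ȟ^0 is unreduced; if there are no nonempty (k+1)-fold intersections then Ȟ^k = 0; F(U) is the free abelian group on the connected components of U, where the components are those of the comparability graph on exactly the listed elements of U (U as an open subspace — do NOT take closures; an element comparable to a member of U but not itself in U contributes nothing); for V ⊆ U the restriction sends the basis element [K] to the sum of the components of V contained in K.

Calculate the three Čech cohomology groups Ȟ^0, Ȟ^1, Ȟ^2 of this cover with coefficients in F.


intersection data:
  V1={{p4},{p6},{p1,p4}} V2={{p7},{p2,p7},{p5,p7},{p2,p5,p7}} V3={{p2},{p5},{p2,p5},{p2,p7},{p5,p7},{p2,p5,p7}} V4={{p1},{p2},{p3},{p1,p4},{p2,p5},{p2,p7},{p2,p5,p7}}
  V14={{p1,p4}} V23={{p2,p7},{p5,p7},{p2,p5,p7}} V24={{p2,p7},{p2,p5,p7}} V34={{p2},{p2,p5},{p2,p7},{p2,p5,p7}}
  V234={{p2,p7},{p2,p5,p7}}
components per intersection:
  V1: {{p4},{p1,p4}} {{p6}}
  V2: {{p7},{p2,p7},{p5,p7},{p2,p5,p7}}
  V3: {{p2},{p5},{p2,p5},{p2,p7},{p5,p7},{p2,p5,p7}}
  V4: {{p1},{p1,p4}} {{p2},{p2,p5},{p2,p7},{p2,p5,p7}} {{p3}}
  V14: {{p1,p4}}
  V23: {{p2,p7},{p5,p7},{p2,p5,p7}}
  V24: {{p2,p7},{p2,p5,p7}}
  V34: {{p2},{p2,p5},{p2,p7},{p2,p5,p7}}
  V234: {{p2,p7},{p2,p5,p7}}
C dims 7,4,1; δ0: rk 3, SNF 1^3; δ1: rk 1, SNF 1^1
Ȟ^0 = (7 − 3) − 0 = 4, so Ȟ^0 ≅ Z^4
Ȟ^1 = (4 − 1) − 3 = 0, so Ȟ^1 ≅ 0
Ȟ^2 = (1 − 0) − 1 = 0, so Ȟ^2 ≅ 0

Ȟ^0(U;F) ≅ Z^4; Ȟ^1(U;F) ≅ 0; Ȟ^2(U;F) ≅ 0


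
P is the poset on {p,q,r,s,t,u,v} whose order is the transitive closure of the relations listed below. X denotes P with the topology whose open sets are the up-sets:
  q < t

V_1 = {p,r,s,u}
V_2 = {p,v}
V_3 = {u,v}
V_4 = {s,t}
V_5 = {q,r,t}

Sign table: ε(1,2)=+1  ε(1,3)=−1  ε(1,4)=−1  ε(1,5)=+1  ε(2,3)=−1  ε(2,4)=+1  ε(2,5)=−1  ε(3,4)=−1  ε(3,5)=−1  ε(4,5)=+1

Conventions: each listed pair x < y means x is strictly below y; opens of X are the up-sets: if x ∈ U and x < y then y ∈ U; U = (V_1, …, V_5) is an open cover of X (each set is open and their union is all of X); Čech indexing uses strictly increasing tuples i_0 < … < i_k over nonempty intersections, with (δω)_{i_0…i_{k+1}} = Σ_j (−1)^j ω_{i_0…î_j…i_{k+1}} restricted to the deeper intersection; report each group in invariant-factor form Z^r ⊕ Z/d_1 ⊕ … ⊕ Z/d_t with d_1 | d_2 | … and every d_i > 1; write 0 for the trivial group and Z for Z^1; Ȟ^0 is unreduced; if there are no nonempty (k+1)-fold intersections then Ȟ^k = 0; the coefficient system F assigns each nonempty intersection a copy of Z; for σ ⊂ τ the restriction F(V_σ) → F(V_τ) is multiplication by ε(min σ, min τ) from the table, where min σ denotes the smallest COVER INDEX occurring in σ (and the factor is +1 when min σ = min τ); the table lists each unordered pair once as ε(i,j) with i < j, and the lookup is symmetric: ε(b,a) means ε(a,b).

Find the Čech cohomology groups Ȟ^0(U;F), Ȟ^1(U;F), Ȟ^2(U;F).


nonempty intersections:
  V12={p} V13={u} V14={s} V15={r} V23={v} V45={t}
C dims 5,6; δ0: rk 5, SNF 1^4·2
Ȟ^0: (5−5)−0=0 ⇒ 0
Ȟ^1: (6−0)−5=1 plus torsion [2] ⇒ Z ⊕ Z/2
Ȟ^2: (0−0)−0=0 ⇒ 0

Ȟ^0 ≅ 0, Ȟ^1 ≅ Z ⊕ Z/2, Ȟ^2 ≅ 0


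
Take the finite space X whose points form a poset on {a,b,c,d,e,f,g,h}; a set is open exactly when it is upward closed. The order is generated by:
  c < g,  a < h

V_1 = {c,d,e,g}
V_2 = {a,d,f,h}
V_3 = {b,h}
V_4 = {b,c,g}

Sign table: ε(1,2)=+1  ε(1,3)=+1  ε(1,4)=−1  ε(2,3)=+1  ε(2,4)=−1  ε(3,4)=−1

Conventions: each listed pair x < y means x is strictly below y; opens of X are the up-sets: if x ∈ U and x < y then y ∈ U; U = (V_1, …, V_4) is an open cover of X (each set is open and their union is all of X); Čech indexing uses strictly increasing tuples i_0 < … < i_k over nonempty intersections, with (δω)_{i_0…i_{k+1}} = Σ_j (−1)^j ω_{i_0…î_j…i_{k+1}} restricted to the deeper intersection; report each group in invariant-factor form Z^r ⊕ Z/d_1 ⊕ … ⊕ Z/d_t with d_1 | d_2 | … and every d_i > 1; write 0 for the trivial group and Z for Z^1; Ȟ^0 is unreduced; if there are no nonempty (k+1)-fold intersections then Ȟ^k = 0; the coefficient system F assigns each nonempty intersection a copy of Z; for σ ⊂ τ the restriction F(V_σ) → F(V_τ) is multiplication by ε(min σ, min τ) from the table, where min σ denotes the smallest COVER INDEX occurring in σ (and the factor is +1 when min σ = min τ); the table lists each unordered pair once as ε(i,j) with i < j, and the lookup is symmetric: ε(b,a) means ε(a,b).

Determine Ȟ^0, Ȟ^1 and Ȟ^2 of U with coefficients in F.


nonempty intersections:
  V12={d} V14={c,g} V23={h} V34={b}
C dims 4,4; δ0: rk 3, SNF 1^3
Ȟ^0: (4−3)−0=1 ⇒ Z
Ȟ^1: (4−0)−3=1 ⇒ Z
Ȟ^2: (0−0)−0=0 ⇒ 0

Ȟ^0 ≅ Z,  Ȟ^1 ≅ Z,  Ȟ^2 ≅ 0


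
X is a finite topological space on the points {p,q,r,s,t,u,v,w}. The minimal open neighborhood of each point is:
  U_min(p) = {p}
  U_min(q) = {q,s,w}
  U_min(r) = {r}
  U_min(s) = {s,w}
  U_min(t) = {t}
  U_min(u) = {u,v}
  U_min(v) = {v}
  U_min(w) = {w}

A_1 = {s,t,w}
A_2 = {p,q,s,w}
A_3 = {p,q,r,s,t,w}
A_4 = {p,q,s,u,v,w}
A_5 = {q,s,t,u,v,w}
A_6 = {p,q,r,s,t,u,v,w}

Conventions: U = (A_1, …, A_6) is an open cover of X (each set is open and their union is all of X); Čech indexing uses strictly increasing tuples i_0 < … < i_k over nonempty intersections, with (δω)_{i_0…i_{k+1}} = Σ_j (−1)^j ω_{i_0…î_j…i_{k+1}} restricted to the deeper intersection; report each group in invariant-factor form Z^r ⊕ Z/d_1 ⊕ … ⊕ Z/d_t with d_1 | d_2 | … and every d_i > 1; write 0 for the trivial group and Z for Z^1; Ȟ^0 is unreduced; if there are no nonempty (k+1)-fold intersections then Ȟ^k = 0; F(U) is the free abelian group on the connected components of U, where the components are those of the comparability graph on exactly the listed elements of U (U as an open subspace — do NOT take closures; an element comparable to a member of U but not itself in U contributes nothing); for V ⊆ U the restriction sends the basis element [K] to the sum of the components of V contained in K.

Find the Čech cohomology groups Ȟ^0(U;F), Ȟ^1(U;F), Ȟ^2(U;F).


Ȟ^0 = Z^5, Ȟ^1 = 0, Ȟ^2 = 0

nonempty overlaps:
  A12={s,w} A13={s,t,w} A14={s,w} A15={s,t,w} A16={s,t,w} A23={p,q,s,w} A24={p,q,s,w} A25={q,s,w} A26={p,q,s,w} A34={p,q,s,w} A35={q,s,t,w} A36={p,q,r,s,t,w} A45={q,s,u,v,w} A46={p,q,s,u,v,w} A56={q,s,t,u,v,w}
  A123={s,w} A124={s,w} A125={s,w} A126={s,w} A134={s,w} A135={s,t,w} A136={s,t,w} A145={s,w} A146={s,w} A156={s,t,w} A234={p,q,s,w} A235={q,s,w} A236={p,q,s,w} A245={q,s,w} A246={p,q,s,w} A256={q,s,w} A345={q,s,w} A346={p,q,s,w} A356={q,s,t,w} A456={q,s,u,v,w}
  A1234={s,w} A1235={s,w} A1236={s,w} A1245={s,w} A1246={s,w} A1256={s,w} A1345={s,w} A1346={s,w} A1356={s,t,w} A1456={s,w} A2345={q,s,w} A2346={p,q,s,w} A2356={q,s,w} A2456={q,s,w} A3456={q,s,w}
  A12345={s,w} A12346={s,w} A12356={s,w} A12456={s,w} A13456={s,w} A23456={q,s,w}
  A123456={s,w}
components per intersection:
  A1: {s,w} {t}
  A2: {p} {q,s,w}
  A3: {p} {q,s,w} {r} {t}
  A4: {p} {q,s,w} {u,v}
  A5: {q,s,w} {t} {u,v}
  A6: {p} {q,s,w} {r} {t} {u,v}
  A12: {s,w}
  A13: {s,w} {t}
  A14: {s,w}
  A15: {s,w} {t}
  A16: {s,w} {t}
  A23: {p} {q,s,w}
  A24: {p} {q,s,w}
  A25: {q,s,w}
  A26: {p} {q,s,w}
  A34: {p} {q,s,w}
  A35: {q,s,w} {t}
  A36: {p} {q,s,w} {r} {t}
  A45: {q,s,w} {u,v}
  A46: {p} {q,s,w} {u,v}
  A56: {q,s,w} {t} {u,v}
  A123: {s,w}
  A124: {s,w}
  A125: {s,w}
  A126: {s,w}
  A134: {s,w}
  A135: {s,w} {t}
  A136: {s,w} {t}
  A145: {s,w}
  A146: {s,w}
  A156: {s,w} {t}
  A234: {p} {q,s,w}
  A235: {q,s,w}
  A236: {p} {q,s,w}
  A245: {q,s,w}
  A246: {p} {q,s,w}
  A256: {q,s,w}
  A345: {q,s,w}
  A346: {p} {q,s,w}
  A356: {q,s,w} {t}
  A456: {q,s,w} {u,v}
  A1234: {s,w}
  A1235: {s,w}
  A1236: {s,w}
  A1245: {s,w}
  A1246: {s,w}
  A1256: {s,w}
  A1345: {s,w}
  A1346: {s,w}
  A1356: {s,w} {t}
  A1456: {s,w}
  A2345: {q,s,w}
  A2346: {p} {q,s,w}
  A2356: {q,s,w}
  A2456: {q,s,w}
  A3456: {q,s,w}
  A12345: {s,w}
  A12346: {s,w}
  A12356: {s,w}
  A12456: {s,w}
  A13456: {s,w}
  A23456: {q,s,w}
  A123456: {s,w}
C dims 19,31,29,17; δ0: rk 14, SNF 1^14; δ1: rk 17, SNF 1^17; δ2: rk 12, SNF 1^12
degree 0: 19−14−0 = 5 → Ȟ^0 ≅ Z^5
degree 1: 31−17−14 = 0 → Ȟ^1 ≅ 0
degree 2: 29−12−17 = 0 → Ȟ^2 ≅ 0


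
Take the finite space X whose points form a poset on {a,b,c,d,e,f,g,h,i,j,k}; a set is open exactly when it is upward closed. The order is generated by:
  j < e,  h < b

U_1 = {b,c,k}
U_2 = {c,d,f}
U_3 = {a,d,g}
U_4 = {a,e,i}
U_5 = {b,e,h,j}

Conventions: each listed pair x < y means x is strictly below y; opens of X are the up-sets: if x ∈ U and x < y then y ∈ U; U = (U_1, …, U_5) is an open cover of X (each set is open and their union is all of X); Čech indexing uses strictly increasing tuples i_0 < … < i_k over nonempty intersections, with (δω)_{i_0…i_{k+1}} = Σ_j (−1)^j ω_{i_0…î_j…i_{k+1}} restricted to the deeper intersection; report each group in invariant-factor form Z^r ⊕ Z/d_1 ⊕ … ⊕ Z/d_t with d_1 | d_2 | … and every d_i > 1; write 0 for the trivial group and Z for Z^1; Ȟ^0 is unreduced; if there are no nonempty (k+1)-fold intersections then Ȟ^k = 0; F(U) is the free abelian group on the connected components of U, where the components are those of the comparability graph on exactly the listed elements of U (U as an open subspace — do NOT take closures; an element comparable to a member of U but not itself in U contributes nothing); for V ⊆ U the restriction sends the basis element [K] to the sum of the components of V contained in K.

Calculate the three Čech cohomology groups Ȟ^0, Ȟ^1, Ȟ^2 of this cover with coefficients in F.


Ȟ^0 = Z^9, Ȟ^1 = 0, Ȟ^2 = 0

nerve simplices:
  U12={c} U15={b} U23={d} U34={a} U45={e}
components per intersection:
  U1: {b} {c} {k}
  U2: {c} {d} {f}
  U3: {a} {d} {g}
  U4: {a} {e} {i}
  U5: {b,h} {e,j}
  U12: {c}
  U15: {b}
  U23: {d}
  U34: {a}
  U45: {e}
C dims 14,5; δ0: rk 5, SNF 1^5
degree 0: 14−5−0 = 9 → Ȟ^0 ≅ Z^9
degree 1: 5−0−5 = 0 → Ȟ^1 ≅ 0
degree 2: 0−0−0 = 0 → Ȟ^2 ≅ 0


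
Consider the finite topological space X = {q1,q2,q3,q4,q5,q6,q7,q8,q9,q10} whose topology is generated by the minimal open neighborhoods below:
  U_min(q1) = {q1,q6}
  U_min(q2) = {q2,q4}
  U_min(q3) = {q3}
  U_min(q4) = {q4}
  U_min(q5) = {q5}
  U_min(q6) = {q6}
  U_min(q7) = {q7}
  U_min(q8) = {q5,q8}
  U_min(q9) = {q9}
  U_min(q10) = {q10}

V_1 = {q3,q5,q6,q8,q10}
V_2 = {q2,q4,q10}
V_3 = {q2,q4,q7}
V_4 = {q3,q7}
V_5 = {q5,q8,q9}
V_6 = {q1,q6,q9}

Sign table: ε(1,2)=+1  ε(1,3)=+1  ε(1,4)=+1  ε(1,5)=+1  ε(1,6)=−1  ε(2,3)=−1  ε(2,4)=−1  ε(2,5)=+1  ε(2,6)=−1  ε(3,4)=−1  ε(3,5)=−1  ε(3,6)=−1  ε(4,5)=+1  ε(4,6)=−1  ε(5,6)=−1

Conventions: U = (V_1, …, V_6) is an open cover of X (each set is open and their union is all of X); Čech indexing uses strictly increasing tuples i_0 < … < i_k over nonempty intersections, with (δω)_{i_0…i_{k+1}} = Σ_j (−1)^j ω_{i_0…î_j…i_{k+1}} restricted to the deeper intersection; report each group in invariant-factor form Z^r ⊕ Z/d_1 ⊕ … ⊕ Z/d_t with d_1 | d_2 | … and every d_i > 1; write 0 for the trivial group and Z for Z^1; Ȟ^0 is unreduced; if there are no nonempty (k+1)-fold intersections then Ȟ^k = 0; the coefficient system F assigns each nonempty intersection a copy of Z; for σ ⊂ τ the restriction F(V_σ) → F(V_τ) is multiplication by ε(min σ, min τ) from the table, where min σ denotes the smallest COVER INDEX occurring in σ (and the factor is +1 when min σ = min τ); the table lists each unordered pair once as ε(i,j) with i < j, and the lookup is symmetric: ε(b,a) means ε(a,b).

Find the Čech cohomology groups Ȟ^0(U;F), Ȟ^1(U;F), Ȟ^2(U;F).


Ȟ^0(U;F) ≅ Z, Ȟ^1(U;F) ≅ Z^2, Ȟ^2(U;F) ≅ 0

nerve of the cover:
  V12={q10} V14={q3} V15={q5,q8} V16={q6} V23={q2,q4} V34={q7} V56={q9}
C dims 6,7; δ0: rk 5, SNF 1^5
Ȟ^0 = (6 − 5) − 0 = 1, so Ȟ^0 ≅ Z
Ȟ^1 = (7 − 0) − 5 = 2, so Ȟ^1 ≅ Z^2
Ȟ^2 = (0 − 0) − 0 = 0, so Ȟ^2 ≅ 0


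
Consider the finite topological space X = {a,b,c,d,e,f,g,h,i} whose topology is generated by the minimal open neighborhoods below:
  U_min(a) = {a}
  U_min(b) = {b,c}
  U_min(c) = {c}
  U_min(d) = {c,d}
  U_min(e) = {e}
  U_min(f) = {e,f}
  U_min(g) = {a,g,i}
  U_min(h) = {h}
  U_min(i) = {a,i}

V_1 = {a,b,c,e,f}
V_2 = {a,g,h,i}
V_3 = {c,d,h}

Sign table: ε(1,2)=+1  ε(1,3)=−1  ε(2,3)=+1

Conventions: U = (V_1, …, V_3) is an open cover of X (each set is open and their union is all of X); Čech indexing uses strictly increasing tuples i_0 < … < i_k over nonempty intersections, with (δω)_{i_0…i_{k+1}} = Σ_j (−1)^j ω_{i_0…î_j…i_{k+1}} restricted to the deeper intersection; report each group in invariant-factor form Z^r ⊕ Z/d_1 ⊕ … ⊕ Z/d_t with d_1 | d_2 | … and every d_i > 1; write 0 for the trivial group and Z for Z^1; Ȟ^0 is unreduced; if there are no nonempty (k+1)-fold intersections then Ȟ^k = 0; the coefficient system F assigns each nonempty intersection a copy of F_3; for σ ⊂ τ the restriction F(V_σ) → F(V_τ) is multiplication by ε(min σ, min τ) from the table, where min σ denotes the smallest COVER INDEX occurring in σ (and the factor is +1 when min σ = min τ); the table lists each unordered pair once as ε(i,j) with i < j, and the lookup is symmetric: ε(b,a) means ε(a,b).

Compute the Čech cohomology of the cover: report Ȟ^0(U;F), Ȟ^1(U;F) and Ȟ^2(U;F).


Ȟ^0(U;F) ≅ 0, Ȟ^1(U;F) ≅ 0, Ȟ^2(U;F) ≅ 0

nerve simplices:
  V12={a} V13={c} V23={h}
C dims 3,3; δ0: rk_F3 3
degree 0: 3−3−0 = 0 → Ȟ^0 ≅ 0
degree 1: 3−0−3 = 0 → Ȟ^1 ≅ 0
degree 2: 0−0−0 = 0 → Ȟ^2 ≅ 0


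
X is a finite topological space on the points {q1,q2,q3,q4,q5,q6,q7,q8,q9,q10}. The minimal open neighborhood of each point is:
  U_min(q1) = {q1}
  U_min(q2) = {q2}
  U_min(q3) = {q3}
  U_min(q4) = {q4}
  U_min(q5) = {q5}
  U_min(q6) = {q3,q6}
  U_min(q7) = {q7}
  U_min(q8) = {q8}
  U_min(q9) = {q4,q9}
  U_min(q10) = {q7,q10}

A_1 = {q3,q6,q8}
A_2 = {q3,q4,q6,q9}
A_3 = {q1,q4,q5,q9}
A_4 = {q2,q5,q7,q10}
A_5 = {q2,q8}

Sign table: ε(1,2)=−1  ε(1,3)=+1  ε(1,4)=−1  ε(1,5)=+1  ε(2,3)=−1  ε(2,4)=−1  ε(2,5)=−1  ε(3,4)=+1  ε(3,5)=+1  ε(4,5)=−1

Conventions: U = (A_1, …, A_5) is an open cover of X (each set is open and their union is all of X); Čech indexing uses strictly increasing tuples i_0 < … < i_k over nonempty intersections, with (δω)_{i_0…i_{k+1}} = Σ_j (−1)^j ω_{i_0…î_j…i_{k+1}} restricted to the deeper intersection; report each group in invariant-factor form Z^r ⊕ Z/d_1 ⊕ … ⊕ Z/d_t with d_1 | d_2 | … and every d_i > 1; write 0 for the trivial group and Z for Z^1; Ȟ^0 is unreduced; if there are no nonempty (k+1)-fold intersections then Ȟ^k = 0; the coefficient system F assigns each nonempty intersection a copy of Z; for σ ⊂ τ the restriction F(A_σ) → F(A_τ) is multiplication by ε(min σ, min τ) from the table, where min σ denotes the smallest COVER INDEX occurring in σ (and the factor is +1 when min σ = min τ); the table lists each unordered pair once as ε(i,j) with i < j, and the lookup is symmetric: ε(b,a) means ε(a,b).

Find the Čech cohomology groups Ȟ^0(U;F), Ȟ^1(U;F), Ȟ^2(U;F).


intersection data:
  A12={q3,q6} A15={q8} A23={q4,q9} A34={q5} A45={q2}
C dims 5,5; δ0: rk 5, SNF 1^4·2
Ȟ^0 = (5 − 5) − 0 = 0, so Ȟ^0 ≅ 0
Ȟ^1 = (5 − 0) − 5 = 0 plus torsion [2], so Ȟ^1 ≅ Z/2
Ȟ^2 = (0 − 0) − 0 = 0, so Ȟ^2 ≅ 0

Ȟ^0 ≅ 0, Ȟ^1 ≅ Z/2 and Ȟ^2 ≅ 0


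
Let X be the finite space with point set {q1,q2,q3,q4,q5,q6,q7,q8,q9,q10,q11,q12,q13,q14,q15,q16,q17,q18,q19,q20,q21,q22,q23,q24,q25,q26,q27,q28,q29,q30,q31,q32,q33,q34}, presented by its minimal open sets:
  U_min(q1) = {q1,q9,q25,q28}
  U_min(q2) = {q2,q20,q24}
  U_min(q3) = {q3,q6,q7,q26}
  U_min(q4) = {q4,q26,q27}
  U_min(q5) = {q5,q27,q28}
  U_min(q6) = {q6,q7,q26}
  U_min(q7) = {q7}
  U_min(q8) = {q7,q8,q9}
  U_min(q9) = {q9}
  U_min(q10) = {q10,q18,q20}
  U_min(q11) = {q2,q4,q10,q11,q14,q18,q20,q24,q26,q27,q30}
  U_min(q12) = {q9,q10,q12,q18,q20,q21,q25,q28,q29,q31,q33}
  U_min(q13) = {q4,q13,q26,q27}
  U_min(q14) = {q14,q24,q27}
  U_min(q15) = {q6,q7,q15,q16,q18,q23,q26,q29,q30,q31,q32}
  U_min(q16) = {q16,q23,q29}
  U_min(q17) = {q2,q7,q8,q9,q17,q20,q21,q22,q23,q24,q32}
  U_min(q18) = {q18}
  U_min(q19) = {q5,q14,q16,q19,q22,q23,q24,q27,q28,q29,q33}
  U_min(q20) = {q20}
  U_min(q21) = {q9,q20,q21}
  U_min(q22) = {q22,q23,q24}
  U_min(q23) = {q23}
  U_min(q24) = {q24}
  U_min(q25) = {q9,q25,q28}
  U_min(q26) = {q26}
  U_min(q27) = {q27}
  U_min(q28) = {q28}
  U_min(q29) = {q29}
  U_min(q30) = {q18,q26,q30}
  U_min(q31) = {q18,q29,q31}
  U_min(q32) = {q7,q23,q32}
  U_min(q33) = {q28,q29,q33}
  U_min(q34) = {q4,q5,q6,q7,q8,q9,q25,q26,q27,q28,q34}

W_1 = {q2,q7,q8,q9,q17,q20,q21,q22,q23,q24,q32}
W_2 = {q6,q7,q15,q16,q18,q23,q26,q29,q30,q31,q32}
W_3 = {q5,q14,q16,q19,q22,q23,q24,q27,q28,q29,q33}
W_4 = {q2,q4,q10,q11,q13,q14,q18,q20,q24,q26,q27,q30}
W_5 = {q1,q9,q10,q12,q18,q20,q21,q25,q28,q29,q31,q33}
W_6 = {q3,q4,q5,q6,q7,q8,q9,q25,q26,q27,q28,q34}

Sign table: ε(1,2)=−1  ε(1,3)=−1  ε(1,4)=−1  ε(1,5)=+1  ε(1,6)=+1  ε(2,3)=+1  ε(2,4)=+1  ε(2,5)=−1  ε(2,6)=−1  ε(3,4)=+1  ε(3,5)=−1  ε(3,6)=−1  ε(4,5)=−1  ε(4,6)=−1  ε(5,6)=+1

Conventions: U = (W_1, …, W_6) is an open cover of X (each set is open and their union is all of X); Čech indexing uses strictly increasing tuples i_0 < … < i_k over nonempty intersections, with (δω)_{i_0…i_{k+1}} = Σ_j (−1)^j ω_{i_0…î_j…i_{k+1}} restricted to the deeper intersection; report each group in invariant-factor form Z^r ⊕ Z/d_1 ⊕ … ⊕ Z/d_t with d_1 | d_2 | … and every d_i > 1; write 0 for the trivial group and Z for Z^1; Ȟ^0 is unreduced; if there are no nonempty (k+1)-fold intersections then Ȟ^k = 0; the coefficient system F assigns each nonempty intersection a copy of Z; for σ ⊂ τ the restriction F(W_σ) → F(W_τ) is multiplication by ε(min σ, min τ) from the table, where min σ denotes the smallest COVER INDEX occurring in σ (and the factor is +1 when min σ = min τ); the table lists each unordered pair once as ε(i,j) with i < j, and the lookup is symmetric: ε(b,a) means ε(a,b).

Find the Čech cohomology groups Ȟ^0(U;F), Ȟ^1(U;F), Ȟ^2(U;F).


intersection data:
  W12={q7,q23,q32} W13={q22,q23,q24} W14={q2,q20,q24} W15={q9,q20,q21} W16={q7,q8,q9} W23={q16,q23,q29} W24={q18,q26,q30} W25={q18,q29,q31} W26={q6,q7,q26} W34={q14,q24,q27} W35={q28,q29,q33} W36={q5,q27,q28} W45={q10,q18,q20} W46={q4,q26,q27} W56={q9,q25,q28}
  W123={q23} W126={q7} W134={q24} W145={q20} W156={q9} W235={q29} W245={q18} W246={q26} W346={q27} W356={q28}
C dims 6,15,10; δ0: rk 5, SNF 1^5; δ1: rk 10, SNF 1^9·2
Ȟ^0 = (6 − 5) − 0 = 1, so Ȟ^0 ≅ Z
Ȟ^1 = (15 − 10) − 5 = 0, so Ȟ^1 ≅ 0
Ȟ^2 = (10 − 0) − 10 = 0 plus torsion [2], so Ȟ^2 ≅ Z/2

Ȟ^0 = Z, Ȟ^1 = 0, Ȟ^2 = Z/2


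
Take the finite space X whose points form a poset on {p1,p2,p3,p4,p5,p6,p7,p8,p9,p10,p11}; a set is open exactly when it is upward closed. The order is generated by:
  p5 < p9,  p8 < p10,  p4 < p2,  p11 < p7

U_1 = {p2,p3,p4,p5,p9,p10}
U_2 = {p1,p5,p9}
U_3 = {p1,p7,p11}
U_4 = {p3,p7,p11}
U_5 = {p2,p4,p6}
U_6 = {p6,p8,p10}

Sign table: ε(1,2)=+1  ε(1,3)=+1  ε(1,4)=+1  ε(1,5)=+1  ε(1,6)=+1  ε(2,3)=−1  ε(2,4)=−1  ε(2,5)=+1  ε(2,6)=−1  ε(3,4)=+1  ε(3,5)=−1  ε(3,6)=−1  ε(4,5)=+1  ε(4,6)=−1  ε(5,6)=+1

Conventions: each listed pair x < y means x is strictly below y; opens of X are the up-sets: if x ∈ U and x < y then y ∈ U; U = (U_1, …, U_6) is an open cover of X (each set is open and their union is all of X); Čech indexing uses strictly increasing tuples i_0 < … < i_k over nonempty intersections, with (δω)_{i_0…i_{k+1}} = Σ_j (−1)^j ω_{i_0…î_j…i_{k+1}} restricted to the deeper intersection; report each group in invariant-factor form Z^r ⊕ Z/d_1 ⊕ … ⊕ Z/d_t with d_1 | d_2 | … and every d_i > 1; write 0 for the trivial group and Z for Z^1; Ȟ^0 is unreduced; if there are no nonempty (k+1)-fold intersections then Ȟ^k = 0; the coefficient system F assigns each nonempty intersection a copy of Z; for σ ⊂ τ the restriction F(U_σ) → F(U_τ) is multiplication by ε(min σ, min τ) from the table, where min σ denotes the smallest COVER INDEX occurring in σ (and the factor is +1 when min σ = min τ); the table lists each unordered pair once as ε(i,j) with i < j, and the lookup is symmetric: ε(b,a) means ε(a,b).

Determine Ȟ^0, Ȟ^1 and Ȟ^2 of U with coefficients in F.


nerve of the cover:
  U12={p5,p9} U14={p3} U15={p2,p4} U16={p10} U23={p1} U34={p7,p11} U56={p6}
C dims 6,7; δ0: rk 6, SNF 1^5·2
Ȟ^0 = (6 − 6) − 0 = 0, so Ȟ^0 ≅ 0
Ȟ^1 = (7 − 0) − 6 = 1 plus torsion [2], so Ȟ^1 ≅ Z ⊕ Z/2
Ȟ^2 = (0 − 0) − 0 = 0, so Ȟ^2 ≅ 0

Ȟ^0 = 0,  Ȟ^1 = Z ⊕ Z/2,  Ȟ^2 = 0


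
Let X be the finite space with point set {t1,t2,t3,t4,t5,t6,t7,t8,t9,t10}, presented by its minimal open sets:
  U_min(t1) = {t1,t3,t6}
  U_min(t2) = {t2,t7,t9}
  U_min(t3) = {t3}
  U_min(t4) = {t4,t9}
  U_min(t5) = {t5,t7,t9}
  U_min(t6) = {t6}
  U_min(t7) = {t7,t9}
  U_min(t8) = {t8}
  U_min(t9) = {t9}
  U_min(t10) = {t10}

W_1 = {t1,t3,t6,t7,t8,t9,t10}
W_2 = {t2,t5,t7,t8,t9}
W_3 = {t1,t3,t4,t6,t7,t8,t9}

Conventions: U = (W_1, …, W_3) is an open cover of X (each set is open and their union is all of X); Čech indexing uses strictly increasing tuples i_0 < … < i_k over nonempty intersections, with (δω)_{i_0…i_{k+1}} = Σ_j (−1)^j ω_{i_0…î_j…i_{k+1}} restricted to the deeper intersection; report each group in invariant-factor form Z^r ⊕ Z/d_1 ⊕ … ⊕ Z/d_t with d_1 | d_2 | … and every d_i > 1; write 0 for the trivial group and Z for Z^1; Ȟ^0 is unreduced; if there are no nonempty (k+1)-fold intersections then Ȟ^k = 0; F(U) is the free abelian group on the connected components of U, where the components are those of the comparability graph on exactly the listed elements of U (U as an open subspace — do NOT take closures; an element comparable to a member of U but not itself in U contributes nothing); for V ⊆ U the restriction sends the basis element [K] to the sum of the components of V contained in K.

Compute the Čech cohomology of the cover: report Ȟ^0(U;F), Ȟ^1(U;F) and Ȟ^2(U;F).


Ȟ^0 = Z^4, Ȟ^1 = 0 and Ȟ^2 = 0

cover nerve:
  W12={t7,t8,t9} W13={t1,t3,t6,t7,t8,t9} W23={t7,t8,t9}
  W123={t7,t8,t9}
components per intersection:
  W1: {t1,t3,t6} {t7,t9} {t8} {t10}
  W2: {t2,t5,t7,t9} {t8}
  W3: {t1,t3,t6} {t4,t7,t9} {t8}
  W12: {t7,t9} {t8}
  W13: {t1,t3,t6} {t7,t9} {t8}
  W23: {t7,t9} {t8}
  W123: {t7,t9} {t8}
C dims 9,7,2; δ0: rk 5, SNF 1^5; δ1: rk 2, SNF 1^2
Ȟ^0: (9−5)−0=4 ⇒ Z^4
Ȟ^1: (7−2)−5=0 ⇒ 0
Ȟ^2: (2−0)−2=0 ⇒ 0


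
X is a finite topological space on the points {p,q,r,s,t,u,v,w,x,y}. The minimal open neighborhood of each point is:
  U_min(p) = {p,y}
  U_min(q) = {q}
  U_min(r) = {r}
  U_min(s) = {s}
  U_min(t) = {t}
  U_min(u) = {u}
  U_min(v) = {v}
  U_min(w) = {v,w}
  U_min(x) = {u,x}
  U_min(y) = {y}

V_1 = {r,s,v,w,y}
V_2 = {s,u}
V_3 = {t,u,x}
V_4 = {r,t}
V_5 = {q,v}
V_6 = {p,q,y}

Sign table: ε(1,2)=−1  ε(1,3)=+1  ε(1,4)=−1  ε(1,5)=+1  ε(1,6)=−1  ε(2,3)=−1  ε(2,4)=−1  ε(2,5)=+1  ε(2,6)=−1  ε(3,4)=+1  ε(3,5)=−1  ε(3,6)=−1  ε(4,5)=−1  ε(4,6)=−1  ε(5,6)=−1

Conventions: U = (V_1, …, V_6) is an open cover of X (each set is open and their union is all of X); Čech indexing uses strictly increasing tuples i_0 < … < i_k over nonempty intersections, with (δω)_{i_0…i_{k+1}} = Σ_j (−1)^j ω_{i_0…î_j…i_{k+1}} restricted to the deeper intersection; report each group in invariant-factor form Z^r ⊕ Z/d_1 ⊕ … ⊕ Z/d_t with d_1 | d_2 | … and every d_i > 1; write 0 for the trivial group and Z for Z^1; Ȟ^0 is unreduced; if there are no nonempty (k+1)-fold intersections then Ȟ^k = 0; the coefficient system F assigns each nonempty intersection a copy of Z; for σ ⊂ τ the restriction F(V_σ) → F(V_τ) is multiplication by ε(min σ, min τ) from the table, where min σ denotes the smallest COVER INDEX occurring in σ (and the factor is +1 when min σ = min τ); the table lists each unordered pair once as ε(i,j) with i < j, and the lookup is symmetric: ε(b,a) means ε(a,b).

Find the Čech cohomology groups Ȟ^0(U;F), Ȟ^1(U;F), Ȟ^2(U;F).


nerve of the cover:
  V12={s} V14={r} V15={v} V16={y} V23={u} V34={t} V56={q}
C dims 6,7; δ0: rk 6, SNF 1^5·2
Ȟ^0 = (6 − 6) − 0 = 0, so Ȟ^0 ≅ 0
Ȟ^1 = (7 − 0) − 6 = 1 plus torsion [2], so Ȟ^1 ≅ Z ⊕ Z/2
Ȟ^2 = (0 − 0) − 0 = 0, so Ȟ^2 ≅ 0

Ȟ^0 ≅ 0, Ȟ^1 ≅ Z ⊕ Z/2 and Ȟ^2 ≅ 0


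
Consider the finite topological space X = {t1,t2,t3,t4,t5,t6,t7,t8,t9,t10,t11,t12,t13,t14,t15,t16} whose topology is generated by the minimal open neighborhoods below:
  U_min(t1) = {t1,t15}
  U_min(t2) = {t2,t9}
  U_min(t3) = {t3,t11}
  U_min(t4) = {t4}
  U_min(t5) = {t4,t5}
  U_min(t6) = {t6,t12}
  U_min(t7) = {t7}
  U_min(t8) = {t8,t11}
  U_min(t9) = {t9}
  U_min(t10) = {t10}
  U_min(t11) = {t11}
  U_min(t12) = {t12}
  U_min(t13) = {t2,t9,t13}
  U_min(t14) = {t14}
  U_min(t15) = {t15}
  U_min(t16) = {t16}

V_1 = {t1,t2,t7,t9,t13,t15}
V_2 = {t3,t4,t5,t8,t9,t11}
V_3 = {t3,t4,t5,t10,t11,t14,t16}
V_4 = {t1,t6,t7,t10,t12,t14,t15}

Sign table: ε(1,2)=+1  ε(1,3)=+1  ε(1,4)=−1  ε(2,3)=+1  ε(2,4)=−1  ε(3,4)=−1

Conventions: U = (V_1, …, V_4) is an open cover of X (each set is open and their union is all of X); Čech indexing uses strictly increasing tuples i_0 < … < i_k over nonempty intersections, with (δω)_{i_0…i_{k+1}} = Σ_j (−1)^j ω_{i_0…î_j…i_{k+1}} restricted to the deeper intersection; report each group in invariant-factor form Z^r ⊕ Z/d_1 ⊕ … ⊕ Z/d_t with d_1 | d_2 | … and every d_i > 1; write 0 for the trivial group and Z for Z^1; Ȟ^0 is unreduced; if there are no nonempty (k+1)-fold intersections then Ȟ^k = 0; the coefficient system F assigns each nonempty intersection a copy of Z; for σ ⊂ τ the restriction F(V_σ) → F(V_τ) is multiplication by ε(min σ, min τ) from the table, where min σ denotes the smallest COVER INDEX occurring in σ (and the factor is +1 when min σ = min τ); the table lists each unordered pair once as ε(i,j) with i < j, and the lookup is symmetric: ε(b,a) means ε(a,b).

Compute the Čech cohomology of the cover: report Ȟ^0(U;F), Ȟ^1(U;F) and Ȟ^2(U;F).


Ȟ^0 ≅ Z; Ȟ^1 ≅ Z; Ȟ^2 ≅ 0

nerve of the cover:
  V12={t9} V14={t1,t7,t15} V23={t3,t4,t5,t11} V34={t10,t14}
C dims 4,4; δ0: rk 3, SNF 1^3
Ȟ^0 = (4 − 3) − 0 = 1, so Ȟ^0 ≅ Z
Ȟ^1 = (4 − 0) − 3 = 1, so Ȟ^1 ≅ Z
Ȟ^2 = (0 − 0) − 0 = 0, so Ȟ^2 ≅ 0


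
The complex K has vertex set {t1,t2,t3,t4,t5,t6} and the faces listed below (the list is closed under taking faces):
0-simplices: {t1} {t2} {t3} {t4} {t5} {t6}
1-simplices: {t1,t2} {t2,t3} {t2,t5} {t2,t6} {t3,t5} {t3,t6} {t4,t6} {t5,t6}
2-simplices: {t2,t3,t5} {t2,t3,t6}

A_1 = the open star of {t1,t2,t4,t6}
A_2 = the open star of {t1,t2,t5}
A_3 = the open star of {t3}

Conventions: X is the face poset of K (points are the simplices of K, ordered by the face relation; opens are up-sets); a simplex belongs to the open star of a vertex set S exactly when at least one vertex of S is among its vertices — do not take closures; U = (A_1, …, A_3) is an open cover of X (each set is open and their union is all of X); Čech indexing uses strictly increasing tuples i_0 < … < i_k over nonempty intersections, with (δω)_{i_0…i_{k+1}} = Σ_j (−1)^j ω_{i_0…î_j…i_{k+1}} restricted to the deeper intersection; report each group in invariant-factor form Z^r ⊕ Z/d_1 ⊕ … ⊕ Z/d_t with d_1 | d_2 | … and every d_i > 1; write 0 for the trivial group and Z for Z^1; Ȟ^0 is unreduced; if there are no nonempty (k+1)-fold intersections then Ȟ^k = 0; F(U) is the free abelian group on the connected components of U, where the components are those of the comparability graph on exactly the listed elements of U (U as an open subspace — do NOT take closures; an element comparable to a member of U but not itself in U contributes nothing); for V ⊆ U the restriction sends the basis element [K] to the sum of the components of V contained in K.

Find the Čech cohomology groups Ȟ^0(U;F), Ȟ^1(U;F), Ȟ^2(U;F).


nerve of the cover:
  A1={{t1},{t2},{t4},{t6},{t1,t2},{t2,t3},{t2,t5},{t2,t6},{t3,t6},{t4,t6},{t5,t6},{t2,t3,t5},{t2,t3,t6}} A2={{t1},{t2},{t5},{t1,t2},{t2,t3},{t2,t5},{t2,t6},{t3,t5},{t5,t6},{t2,t3,t5},{t2,t3,t6}} A3={{t3},{t2,t3},{t3,t5},{t3,t6},{t2,t3,t5},{t2,t3,t6}}
  A12={{t1},{t2},{t1,t2},{t2,t3},{t2,t5},{t2,t6},{t5,t6},{t2,t3,t5},{t2,t3,t6}} A13={{t2,t3},{t3,t6},{t2,t3,t5},{t2,t3,t6}} A23={{t2,t3},{t3,t5},{t2,t3,t5},{t2,t3,t6}}
  A123={{t2,t3},{t2,t3,t5},{t2,t3,t6}}
components per intersection:
  A1: {{t1},{t2},{t4},{t6},{t1,t2},{t2,t3},{t2,t5},{t2,t6},{t3,t6},{t4,t6},{t5,t6},{t2,t3,t5},{t2,t3,t6}}
  A2: {{t1},{t2},{t5},{t1,t2},{t2,t3},{t2,t5},{t2,t6},{t3,t5},{t5,t6},{t2,t3,t5},{t2,t3,t6}}
  A3: {{t3},{t2,t3},{t3,t5},{t3,t6},{t2,t3,t5},{t2,t3,t6}}
  A12: {{t1},{t2},{t1,t2},{t2,t3},{t2,t5},{t2,t6},{t2,t3,t5},{t2,t3,t6}} {{t5,t6}}
  A13: {{t2,t3},{t3,t6},{t2,t3,t5},{t2,t3,t6}}
  A23: {{t2,t3},{t3,t5},{t2,t3,t5},{t2,t3,t6}}
  A123: {{t2,t3},{t2,t3,t5},{t2,t3,t6}}
C dims 3,4,1; δ0: rk 2, SNF 1^2; δ1: rk 1, SNF 1^1
Ȟ^0 = (3 − 2) − 0 = 1, so Ȟ^0 ≅ Z
Ȟ^1 = (4 − 1) − 2 = 1, so Ȟ^1 ≅ Z
Ȟ^2 = (1 − 0) − 1 = 0, so Ȟ^2 ≅ 0

Ȟ^0(U;F) ≅ Z,  Ȟ^1(U;F) ≅ Z,  Ȟ^2(U;F) ≅ 0


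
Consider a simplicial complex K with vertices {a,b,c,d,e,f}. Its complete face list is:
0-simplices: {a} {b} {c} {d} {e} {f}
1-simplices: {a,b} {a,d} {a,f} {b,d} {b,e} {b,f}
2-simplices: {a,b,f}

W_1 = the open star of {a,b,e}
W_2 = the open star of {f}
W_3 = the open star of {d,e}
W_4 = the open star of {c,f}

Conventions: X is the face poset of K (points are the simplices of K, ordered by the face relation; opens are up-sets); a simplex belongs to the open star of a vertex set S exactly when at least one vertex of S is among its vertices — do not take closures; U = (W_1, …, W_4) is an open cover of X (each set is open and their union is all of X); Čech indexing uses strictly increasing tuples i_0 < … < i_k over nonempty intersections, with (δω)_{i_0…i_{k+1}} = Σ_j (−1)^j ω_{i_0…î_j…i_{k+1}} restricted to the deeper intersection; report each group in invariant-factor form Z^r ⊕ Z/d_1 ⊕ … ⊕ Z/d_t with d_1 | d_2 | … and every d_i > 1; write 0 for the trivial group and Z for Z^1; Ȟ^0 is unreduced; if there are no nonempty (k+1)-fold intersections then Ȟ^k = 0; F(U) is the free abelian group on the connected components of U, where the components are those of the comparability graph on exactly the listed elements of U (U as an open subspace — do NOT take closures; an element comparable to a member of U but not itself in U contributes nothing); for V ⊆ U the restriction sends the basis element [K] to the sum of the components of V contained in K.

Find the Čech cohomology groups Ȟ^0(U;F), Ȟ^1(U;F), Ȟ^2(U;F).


cover nerve:
  W1={{a},{b},{e},{a,b},{a,d},{a,f},{b,d},{b,e},{b,f},{a,b,f}} W2={{f},{a,f},{b,f},{a,b,f}} W3={{d},{e},{a,d},{b,d},{b,e}} W4={{c},{f},{a,f},{b,f},{a,b,f}}
  W12={{a,f},{b,f},{a,b,f}} W13={{e},{a,d},{b,d},{b,e}} W14={{a,f},{b,f},{a,b,f}} W24={{f},{a,f},{b,f},{a,b,f}}
  W124={{a,f},{b,f},{a,b,f}}
components per intersection:
  W1: {{a},{b},{e},{a,b},{a,d},{a,f},{b,d},{b,e},{b,f},{a,b,f}}
  W2: {{f},{a,f},{b,f},{a,b,f}}
  W3: {{d},{a,d},{b,d}} {{e},{b,e}}
  W4: {{c}} {{f},{a,f},{b,f},{a,b,f}}
  W12: {{a,f},{b,f},{a,b,f}}
  W13: {{e},{b,e}} {{a,d}} {{b,d}}
  W14: {{a,f},{b,f},{a,b,f}}
  W24: {{f},{a,f},{b,f},{a,b,f}}
  W124: {{a,f},{b,f},{a,b,f}}
C dims 6,6,1; δ0: rk 4, SNF 1^4; δ1: rk 1, SNF 1^1
Ȟ^0: (6−4)−0=2 ⇒ Z^2
Ȟ^1: (6−1)−4=1 ⇒ Z
Ȟ^2: (1−0)−1=0 ⇒ 0

Ȟ^0 = Z^2,  Ȟ^1 = Z,  Ȟ^2 = 0


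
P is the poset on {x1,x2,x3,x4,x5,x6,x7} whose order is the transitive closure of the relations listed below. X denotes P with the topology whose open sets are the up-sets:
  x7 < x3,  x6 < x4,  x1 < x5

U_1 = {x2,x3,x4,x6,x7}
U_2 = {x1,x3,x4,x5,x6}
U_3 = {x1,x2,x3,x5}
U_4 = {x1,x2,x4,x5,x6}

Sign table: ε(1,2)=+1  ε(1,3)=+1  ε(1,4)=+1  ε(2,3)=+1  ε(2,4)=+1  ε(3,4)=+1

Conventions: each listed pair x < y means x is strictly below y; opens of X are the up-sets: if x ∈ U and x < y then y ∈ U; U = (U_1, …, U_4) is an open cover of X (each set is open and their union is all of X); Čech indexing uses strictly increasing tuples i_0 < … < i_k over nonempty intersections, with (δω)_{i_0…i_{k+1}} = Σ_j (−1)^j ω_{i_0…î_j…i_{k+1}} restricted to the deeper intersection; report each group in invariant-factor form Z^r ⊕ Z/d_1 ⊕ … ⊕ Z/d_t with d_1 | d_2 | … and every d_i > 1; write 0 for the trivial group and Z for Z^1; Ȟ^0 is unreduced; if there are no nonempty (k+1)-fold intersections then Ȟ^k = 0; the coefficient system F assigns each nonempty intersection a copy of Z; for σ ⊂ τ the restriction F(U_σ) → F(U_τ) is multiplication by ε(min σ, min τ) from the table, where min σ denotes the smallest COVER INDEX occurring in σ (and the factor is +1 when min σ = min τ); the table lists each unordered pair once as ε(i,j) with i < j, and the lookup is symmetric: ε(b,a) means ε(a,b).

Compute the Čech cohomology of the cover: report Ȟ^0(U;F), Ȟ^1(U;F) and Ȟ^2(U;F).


Ȟ^0(U;F) ≅ Z; Ȟ^1(U;F) ≅ 0; Ȟ^2(U;F) ≅ Z

nonempty intersections:
  U12={x3,x4,x6} U13={x2,x3} U14={x2,x4,x6} U23={x1,x3,x5} U24={x1,x4,x5,x6} U34={x1,x2,x5}
  U123={x3} U124={x4,x6} U134={x2} U234={x1,x5}
C dims 4,6,4; δ0: rk 3, SNF 1^3; δ1: rk 3, SNF 1^3
Ȟ^0: (4−3)−0=1 ⇒ Z
Ȟ^1: (6−3)−3=0 ⇒ 0
Ȟ^2: (4−0)−3=1 ⇒ Z
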